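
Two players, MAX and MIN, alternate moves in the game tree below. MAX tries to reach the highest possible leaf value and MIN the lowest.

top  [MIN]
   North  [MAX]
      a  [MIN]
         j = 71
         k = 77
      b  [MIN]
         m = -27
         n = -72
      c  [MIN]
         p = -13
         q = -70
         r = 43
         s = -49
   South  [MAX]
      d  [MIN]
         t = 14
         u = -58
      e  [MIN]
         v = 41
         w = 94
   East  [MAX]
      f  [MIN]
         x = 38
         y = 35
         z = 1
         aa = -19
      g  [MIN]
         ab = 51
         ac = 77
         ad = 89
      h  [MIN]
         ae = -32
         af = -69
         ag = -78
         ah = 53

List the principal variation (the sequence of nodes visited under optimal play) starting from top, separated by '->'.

a (MIN): min(71, 77) = 71
b (MIN): min(-27, -72) = -72
c (MIN): min(-13, -70, 43, -49) = -70
North (MAX): max(71, -72, -70) = 71
d (MIN): min(14, -58) = -58
e (MIN): min(41, 94) = 41
South (MAX): max(-58, 41) = 41
f (MIN): min(38, 35, 1, -19) = -19
g (MIN): min(51, 77, 89) = 51
h (MIN): min(-32, -69, -78, 53) = -78
East (MAX): max(-19, 51, -78) = 51
top (MIN): min(71, 41, 51) = 41
At top, MIN picks South (lowest: 41).
At South, MAX picks e (highest: 41).
At e, MIN picks v (lowest: 41).
Terminal value 41.

top -> South -> e -> v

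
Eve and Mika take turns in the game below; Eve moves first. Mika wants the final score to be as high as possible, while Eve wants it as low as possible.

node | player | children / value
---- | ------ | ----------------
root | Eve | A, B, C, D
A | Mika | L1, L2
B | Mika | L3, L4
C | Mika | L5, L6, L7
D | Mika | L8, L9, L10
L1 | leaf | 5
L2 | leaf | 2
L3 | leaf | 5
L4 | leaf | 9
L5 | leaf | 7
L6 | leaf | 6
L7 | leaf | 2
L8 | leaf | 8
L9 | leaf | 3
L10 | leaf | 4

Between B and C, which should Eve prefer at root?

C

B (Mika): max(5, 9) = 9
C (Mika): max(7, 6, 2) = 7
Eve prefers the lower value; B=9, C=7. C is better since 7 < 9.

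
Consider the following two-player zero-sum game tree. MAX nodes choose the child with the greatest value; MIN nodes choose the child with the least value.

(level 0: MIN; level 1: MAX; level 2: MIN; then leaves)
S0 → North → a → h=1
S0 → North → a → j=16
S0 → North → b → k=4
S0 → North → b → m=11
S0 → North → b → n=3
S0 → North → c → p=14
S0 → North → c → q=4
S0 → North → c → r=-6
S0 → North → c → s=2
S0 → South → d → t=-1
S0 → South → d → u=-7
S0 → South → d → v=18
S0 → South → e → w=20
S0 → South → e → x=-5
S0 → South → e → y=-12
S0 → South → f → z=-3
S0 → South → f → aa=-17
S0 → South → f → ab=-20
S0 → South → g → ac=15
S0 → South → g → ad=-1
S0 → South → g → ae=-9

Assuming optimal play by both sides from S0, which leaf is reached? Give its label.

u

a (MIN): min(1, 16) = 1
b (MIN): min(4, 11, 3) = 3
c (MIN): min(14, 4, -6, 2) = -6
North (MAX): max(1, 3, -6) = 3
d (MIN): min(-1, -7, 18) = -7
e (MIN): min(20, -5, -12) = -12
f (MIN): min(-3, -17, -20) = -20
g (MIN): min(15, -1, -9) = -9
South (MAX): max(-7, -12, -20, -9) = -7
S0 (MIN): min(3, -7) = -7
At S0, MIN picks South (lowest: -7).
At South, MAX picks d (highest: -7).
At d, MIN picks u (lowest: -7).
Terminal value -7.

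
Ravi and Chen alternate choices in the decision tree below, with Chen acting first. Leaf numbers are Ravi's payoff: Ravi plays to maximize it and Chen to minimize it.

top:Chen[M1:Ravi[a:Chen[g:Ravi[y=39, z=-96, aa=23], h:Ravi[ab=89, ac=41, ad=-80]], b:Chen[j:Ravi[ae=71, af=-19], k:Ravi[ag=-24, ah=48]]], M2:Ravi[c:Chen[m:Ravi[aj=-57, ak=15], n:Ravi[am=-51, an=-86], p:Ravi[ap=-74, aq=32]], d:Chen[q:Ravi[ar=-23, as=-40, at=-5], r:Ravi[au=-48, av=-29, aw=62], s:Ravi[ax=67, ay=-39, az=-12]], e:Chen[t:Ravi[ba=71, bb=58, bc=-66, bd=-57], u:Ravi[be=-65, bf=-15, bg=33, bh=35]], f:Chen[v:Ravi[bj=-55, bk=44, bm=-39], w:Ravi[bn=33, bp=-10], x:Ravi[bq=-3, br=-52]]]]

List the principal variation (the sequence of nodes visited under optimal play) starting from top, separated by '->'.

g (Ravi): max(39, -96, 23) = 39
h (Ravi): max(89, 41, -80) = 89
a (Chen): min(39, 89) = 39
j (Ravi): max(71, -19) = 71
k (Ravi): max(-24, 48) = 48
b (Chen): min(71, 48) = 48
M1 (Ravi): max(39, 48) = 48
m (Ravi): max(-57, 15) = 15
n (Ravi): max(-51, -86) = -51
p (Ravi): max(-74, 32) = 32
c (Chen): min(15, -51, 32) = -51
q (Ravi): max(-23, -40, -5) = -5
r (Ravi): max(-48, -29, 62) = 62
s (Ravi): max(67, -39, -12) = 67
d (Chen): min(-5, 62, 67) = -5
t (Ravi): max(71, 58, -66, -57) = 71
u (Ravi): max(-65, -15, 33, 35) = 35
e (Chen): min(71, 35) = 35
v (Ravi): max(-55, 44, -39) = 44
w (Ravi): max(33, -10) = 33
x (Ravi): max(-3, -52) = -3
f (Chen): min(44, 33, -3) = -3
M2 (Ravi): max(-51, -5, 35, -3) = 35
top (Chen): min(48, 35) = 35
At top, Chen picks M2 (lowest: 35).
At M2, Ravi picks e (highest: 35).
At e, Chen picks u (lowest: 35).
At u, Ravi picks bh (highest: 35).
Terminal value 35.

top -> M2 -> e -> u -> bh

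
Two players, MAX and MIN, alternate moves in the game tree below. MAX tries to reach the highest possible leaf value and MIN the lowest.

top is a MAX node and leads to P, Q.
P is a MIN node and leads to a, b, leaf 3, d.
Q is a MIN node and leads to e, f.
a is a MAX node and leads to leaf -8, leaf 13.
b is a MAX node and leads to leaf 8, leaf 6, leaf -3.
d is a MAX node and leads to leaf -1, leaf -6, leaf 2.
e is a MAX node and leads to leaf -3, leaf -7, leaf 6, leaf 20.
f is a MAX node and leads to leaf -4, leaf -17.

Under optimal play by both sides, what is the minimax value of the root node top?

a (MAX): max(-8, 13) = 13
b (MAX): max(8, 6, -3) = 8
d (MAX): max(-1, -6, 2) = 2
P (MIN): min(13, 8, 3, 2) = 2
e (MAX): max(-3, -7, 6, 20) = 20
f (MAX): max(-4, -17) = -4
Q (MIN): min(20, -4) = -4
top (MAX): max(2, -4) = 2

2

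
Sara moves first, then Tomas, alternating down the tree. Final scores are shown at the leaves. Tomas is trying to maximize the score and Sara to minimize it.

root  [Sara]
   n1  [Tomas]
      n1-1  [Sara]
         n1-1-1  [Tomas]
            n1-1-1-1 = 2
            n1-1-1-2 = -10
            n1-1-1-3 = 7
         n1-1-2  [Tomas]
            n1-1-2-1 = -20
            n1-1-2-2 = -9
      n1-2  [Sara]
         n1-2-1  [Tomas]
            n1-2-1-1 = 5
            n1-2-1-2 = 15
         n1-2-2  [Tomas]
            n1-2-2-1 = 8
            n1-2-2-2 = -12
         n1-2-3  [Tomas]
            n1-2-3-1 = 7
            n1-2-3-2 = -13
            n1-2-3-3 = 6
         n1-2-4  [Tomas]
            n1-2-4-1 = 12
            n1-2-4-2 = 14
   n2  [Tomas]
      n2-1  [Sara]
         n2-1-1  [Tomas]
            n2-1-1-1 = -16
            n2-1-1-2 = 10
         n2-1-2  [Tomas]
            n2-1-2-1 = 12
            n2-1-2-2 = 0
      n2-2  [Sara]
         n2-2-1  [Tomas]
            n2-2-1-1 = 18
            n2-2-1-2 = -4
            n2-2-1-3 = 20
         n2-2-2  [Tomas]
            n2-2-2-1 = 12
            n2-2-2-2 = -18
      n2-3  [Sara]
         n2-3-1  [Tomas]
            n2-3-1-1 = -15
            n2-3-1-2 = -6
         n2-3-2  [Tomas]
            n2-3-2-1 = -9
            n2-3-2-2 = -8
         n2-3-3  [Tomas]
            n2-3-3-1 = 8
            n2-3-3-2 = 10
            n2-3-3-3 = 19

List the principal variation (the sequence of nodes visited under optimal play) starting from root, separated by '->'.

n1-1-1 (Tomas): max(2, -10, 7) = 7
n1-1-2 (Tomas): max(-20, -9) = -9
n1-1 (Sara): min(7, -9) = -9
n1-2-1 (Tomas): max(5, 15) = 15
n1-2-2 (Tomas): max(8, -12) = 8
n1-2-3 (Tomas): max(7, -13, 6) = 7
n1-2-4 (Tomas): max(12, 14) = 14
n1-2 (Sara): min(15, 8, 7, 14) = 7
n1 (Tomas): max(-9, 7) = 7
n2-1-1 (Tomas): max(-16, 10) = 10
n2-1-2 (Tomas): max(12, 0) = 12
n2-1 (Sara): min(10, 12) = 10
n2-2-1 (Tomas): max(18, -4, 20) = 20
n2-2-2 (Tomas): max(12, -18) = 12
n2-2 (Sara): min(20, 12) = 12
n2-3-1 (Tomas): max(-15, -6) = -6
n2-3-2 (Tomas): max(-9, -8) = -8
n2-3-3 (Tomas): max(8, 10, 19) = 19
n2-3 (Sara): min(-6, -8, 19) = -8
n2 (Tomas): max(10, 12, -8) = 12
root (Sara): min(7, 12) = 7
At root, Sara picks n1 (lowest: 7).
At n1, Tomas picks n1-2 (highest: 7).
At n1-2, Sara picks n1-2-3 (lowest: 7).
At n1-2-3, Tomas picks n1-2-3-1 (highest: 7).
Terminal value 7.

root -> n1 -> n1-2 -> n1-2-3 -> n1-2-3-1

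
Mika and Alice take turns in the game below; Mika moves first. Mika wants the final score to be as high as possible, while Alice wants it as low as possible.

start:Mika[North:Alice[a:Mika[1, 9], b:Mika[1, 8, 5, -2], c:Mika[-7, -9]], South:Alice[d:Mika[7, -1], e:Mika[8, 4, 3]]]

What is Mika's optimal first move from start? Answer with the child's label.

South

a (Mika): max(1, 9) = 9
b (Mika): max(1, 8, 5, -2) = 8
c (Mika): max(-7, -9) = -7
North (Alice): min(9, 8, -7) = -7
d (Mika): max(7, -1) = 7
e (Mika): max(8, 4, 3) = 8
South (Alice): min(7, 8) = 7
start (Mika): max(-7, 7) = 7
Mika at start wants the highest of {North=-7, South=7}, so chooses South.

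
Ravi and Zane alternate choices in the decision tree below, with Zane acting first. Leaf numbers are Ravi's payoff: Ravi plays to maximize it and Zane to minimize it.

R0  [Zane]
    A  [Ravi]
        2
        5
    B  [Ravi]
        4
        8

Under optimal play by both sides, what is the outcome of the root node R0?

A (Ravi): max(2, 5) = 5
B (Ravi): max(4, 8) = 8
R0 (Zane): min(5, 8) = 5

5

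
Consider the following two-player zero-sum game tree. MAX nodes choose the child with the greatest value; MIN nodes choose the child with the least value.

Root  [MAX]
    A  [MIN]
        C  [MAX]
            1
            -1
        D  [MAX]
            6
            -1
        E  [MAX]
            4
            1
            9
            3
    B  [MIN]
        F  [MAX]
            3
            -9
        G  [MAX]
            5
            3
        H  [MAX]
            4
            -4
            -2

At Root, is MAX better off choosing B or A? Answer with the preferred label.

B

F (MAX): max(3, -9) = 3
G (MAX): max(5, 3) = 5
H (MAX): max(4, -4, -2) = 4
B (MIN): min(3, 5, 4) = 3
C (MAX): max(1, -1) = 1
D (MAX): max(6, -1) = 6
E (MAX): max(4, 1, 9, 3) = 9
A (MIN): min(1, 6, 9) = 1
MAX prefers the higher value; B=3, A=1. B is better since 3 > 1.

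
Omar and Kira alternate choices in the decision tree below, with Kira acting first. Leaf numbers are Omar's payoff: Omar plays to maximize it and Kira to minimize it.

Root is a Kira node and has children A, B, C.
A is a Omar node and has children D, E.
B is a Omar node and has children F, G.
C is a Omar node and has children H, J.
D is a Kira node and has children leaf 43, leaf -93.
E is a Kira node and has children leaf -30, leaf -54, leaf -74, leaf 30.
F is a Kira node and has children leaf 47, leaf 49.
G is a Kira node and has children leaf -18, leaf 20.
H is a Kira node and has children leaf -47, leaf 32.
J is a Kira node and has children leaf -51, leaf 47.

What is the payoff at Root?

-74

D (Kira): min(43, -93) = -93
E (Kira): min(-30, -54, -74, 30) = -74
A (Omar): max(-93, -74) = -74
F (Kira): min(47, 49) = 47
G (Kira): min(-18, 20) = -18
B (Omar): max(47, -18) = 47
H (Kira): min(-47, 32) = -47
J (Kira): min(-51, 47) = -51
C (Omar): max(-47, -51) = -47
Root (Kira): min(-74, 47, -47) = -74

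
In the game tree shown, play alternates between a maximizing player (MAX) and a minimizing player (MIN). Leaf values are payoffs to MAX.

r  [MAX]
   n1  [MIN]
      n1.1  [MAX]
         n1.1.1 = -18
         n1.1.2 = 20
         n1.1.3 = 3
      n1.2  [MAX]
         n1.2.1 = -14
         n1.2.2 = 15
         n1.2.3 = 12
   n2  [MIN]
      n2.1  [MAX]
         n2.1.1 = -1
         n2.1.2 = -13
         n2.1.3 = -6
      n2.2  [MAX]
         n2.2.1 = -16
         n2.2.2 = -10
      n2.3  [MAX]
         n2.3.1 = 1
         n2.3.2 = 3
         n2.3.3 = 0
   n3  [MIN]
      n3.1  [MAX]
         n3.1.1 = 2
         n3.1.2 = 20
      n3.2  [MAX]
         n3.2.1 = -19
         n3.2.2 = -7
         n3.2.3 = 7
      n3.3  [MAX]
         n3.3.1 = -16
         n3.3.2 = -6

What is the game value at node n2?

n2.1 (MAX): max(-1, -13, -6) = -1
n2.2 (MAX): max(-16, -10) = -10
n2.3 (MAX): max(1, 3, 0) = 3
n2 (MIN): min(-1, -10, 3) = -10

-10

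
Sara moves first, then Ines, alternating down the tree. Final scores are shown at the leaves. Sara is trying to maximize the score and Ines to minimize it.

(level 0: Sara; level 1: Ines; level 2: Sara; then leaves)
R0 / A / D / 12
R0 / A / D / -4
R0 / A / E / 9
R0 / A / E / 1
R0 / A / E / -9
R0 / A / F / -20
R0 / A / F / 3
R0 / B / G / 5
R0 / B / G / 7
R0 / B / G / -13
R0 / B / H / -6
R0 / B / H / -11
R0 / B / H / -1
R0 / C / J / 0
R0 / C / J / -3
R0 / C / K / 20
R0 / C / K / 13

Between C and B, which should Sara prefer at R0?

J (Sara): max(0, -3) = 0
K (Sara): max(20, 13) = 20
C (Ines): min(0, 20) = 0
G (Sara): max(5, 7, -13) = 7
H (Sara): max(-6, -11, -1) = -1
B (Ines): min(7, -1) = -1
Sara prefers the higher value; C=0, B=-1. C is better since 0 > -1.

C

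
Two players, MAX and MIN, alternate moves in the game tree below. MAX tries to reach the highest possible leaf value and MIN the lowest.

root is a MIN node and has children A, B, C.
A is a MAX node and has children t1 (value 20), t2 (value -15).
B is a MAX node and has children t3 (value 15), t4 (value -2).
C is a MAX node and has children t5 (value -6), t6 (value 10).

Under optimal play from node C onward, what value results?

10

C (MAX): max(-6, 10) = 10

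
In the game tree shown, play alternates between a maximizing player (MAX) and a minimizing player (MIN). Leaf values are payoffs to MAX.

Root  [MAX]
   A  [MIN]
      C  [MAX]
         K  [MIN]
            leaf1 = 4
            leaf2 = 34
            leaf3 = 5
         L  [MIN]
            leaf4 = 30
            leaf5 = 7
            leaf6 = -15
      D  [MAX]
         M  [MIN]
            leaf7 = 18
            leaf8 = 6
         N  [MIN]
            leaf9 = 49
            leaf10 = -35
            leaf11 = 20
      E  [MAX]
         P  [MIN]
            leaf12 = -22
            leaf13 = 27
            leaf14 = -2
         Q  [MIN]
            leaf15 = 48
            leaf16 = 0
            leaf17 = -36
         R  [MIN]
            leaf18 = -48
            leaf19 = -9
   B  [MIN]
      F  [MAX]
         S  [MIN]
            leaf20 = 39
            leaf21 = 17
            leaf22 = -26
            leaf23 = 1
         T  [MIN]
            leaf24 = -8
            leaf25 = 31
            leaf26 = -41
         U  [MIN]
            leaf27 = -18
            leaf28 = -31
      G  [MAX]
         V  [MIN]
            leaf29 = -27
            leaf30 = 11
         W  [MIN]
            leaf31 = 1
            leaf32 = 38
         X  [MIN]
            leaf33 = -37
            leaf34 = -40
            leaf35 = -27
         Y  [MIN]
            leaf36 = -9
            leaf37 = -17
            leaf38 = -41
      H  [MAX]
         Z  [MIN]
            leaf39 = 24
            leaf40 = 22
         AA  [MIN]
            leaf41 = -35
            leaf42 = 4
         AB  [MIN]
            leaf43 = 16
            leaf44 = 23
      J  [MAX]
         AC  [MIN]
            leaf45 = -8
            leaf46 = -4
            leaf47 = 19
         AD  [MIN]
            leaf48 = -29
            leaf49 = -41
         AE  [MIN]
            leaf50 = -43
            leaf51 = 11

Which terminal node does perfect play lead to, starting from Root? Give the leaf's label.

K (MIN): min(4, 34, 5) = 4
L (MIN): min(30, 7, -15) = -15
C (MAX): max(4, -15) = 4
M (MIN): min(18, 6) = 6
N (MIN): min(49, -35, 20) = -35
D (MAX): max(6, -35) = 6
P (MIN): min(-22, 27, -2) = -22
Q (MIN): min(48, 0, -36) = -36
R (MIN): min(-48, -9) = -48
E (MAX): max(-22, -36, -48) = -22
A (MIN): min(4, 6, -22) = -22
S (MIN): min(39, 17, -26, 1) = -26
T (MIN): min(-8, 31, -41) = -41
U (MIN): min(-18, -31) = -31
F (MAX): max(-26, -41, -31) = -26
V (MIN): min(-27, 11) = -27
W (MIN): min(1, 38) = 1
X (MIN): min(-37, -40, -27) = -40
Y (MIN): min(-9, -17, -41) = -41
G (MAX): max(-27, 1, -40, -41) = 1
Z (MIN): min(24, 22) = 22
AA (MIN): min(-35, 4) = -35
AB (MIN): min(16, 23) = 16
H (MAX): max(22, -35, 16) = 22
AC (MIN): min(-8, -4, 19) = -8
AD (MIN): min(-29, -41) = -41
AE (MIN): min(-43, 11) = -43
J (MAX): max(-8, -41, -43) = -8
B (MIN): min(-26, 1, 22, -8) = -26
Root (MAX): max(-22, -26) = -22
At Root, MAX picks A (highest: -22).
At A, MIN picks E (lowest: -22).
At E, MAX picks P (highest: -22).
At P, MIN picks leaf12 (lowest: -22).
Terminal value -22.

leaf12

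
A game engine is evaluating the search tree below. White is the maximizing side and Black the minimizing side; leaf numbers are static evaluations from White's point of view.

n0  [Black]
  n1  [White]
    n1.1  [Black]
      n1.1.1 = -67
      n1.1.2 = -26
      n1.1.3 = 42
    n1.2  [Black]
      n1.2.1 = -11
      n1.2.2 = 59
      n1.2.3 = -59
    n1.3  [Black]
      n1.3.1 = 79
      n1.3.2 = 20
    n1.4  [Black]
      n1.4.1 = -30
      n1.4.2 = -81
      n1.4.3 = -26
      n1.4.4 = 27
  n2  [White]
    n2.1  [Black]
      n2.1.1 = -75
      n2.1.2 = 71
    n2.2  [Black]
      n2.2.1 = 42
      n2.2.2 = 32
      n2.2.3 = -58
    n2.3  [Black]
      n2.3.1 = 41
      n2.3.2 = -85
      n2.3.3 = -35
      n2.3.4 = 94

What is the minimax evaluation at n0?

-58

n1.1 (Black): min(-67, -26, 42) = -67
n1.2 (Black): min(-11, 59, -59) = -59
n1.3 (Black): min(79, 20) = 20
n1.4 (Black): min(-30, -81, -26, 27) = -81
n1 (White): max(-67, -59, 20, -81) = 20
n2.1 (Black): min(-75, 71) = -75
n2.2 (Black): min(42, 32, -58) = -58
n2.3 (Black): min(41, -85, -35, 94) = -85
n2 (White): max(-75, -58, -85) = -58
n0 (Black): min(20, -58) = -58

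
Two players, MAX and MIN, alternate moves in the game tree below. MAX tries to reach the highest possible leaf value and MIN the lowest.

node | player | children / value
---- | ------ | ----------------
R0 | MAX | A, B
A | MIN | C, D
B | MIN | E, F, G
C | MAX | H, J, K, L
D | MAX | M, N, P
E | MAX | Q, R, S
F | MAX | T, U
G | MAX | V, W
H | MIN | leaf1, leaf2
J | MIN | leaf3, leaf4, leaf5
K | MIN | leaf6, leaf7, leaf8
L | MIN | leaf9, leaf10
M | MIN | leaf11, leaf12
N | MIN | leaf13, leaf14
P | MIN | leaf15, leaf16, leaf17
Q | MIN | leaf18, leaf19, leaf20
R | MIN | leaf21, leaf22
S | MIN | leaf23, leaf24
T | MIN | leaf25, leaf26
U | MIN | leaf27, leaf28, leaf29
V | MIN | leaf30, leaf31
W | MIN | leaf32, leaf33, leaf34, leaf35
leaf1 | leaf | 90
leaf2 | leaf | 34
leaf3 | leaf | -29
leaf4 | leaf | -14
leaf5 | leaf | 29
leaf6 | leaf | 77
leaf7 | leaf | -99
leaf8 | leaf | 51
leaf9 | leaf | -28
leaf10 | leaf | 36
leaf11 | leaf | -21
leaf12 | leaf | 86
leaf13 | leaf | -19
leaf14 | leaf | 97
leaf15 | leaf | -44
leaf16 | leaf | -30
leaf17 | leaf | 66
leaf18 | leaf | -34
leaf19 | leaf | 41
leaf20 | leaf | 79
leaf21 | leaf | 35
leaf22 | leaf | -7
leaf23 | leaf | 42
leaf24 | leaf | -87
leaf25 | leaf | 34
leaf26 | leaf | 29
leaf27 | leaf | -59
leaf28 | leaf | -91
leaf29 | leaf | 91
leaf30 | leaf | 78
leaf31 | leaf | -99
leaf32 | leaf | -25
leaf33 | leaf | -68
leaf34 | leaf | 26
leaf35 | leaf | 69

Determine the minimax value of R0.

H (MIN): min(90, 34) = 34
J (MIN): min(-29, -14, 29) = -29
K (MIN): min(77, -99, 51) = -99
L (MIN): min(-28, 36) = -28
C (MAX): max(34, -29, -99, -28) = 34
M (MIN): min(-21, 86) = -21
N (MIN): min(-19, 97) = -19
P (MIN): min(-44, -30, 66) = -44
D (MAX): max(-21, -19, -44) = -19
A (MIN): min(34, -19) = -19
Q (MIN): min(-34, 41, 79) = -34
R (MIN): min(35, -7) = -7
S (MIN): min(42, -87) = -87
E (MAX): max(-34, -7, -87) = -7
T (MIN): min(34, 29) = 29
U (MIN): min(-59, -91, 91) = -91
F (MAX): max(29, -91) = 29
V (MIN): min(78, -99) = -99
W (MIN): min(-25, -68, 26, 69) = -68
G (MAX): max(-99, -68) = -68
B (MIN): min(-7, 29, -68) = -68
R0 (MAX): max(-19, -68) = -19

-19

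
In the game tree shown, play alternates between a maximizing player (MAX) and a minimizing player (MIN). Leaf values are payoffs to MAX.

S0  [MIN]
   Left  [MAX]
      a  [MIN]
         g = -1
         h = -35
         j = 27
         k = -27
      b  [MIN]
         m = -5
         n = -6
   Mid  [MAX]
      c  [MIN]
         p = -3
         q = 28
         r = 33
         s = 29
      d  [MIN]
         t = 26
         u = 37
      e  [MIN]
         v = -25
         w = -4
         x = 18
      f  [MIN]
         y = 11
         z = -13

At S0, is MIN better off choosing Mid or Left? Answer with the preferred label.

c (MIN): min(-3, 28, 33, 29) = -3
d (MIN): min(26, 37) = 26
e (MIN): min(-25, -4, 18) = -25
f (MIN): min(11, -13) = -13
Mid (MAX): max(-3, 26, -25, -13) = 26
a (MIN): min(-1, -35, 27, -27) = -35
b (MIN): min(-5, -6) = -6
Left (MAX): max(-35, -6) = -6
MIN prefers the lower value; Mid=26, Left=-6. Left is better since -6 < 26.

Left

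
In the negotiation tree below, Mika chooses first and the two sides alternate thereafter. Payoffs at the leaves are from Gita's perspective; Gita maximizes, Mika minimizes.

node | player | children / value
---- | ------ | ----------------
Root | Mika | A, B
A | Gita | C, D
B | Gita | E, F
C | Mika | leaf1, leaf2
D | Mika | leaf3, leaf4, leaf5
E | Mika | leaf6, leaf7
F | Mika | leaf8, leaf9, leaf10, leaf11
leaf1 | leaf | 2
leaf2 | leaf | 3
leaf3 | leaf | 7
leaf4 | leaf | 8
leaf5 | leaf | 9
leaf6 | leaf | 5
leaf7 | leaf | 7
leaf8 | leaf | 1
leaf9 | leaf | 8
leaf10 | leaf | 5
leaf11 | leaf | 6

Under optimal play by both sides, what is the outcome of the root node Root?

C (Mika): min(2, 3) = 2
D (Mika): min(7, 8, 9) = 7
A (Gita): max(2, 7) = 7
E (Mika): min(5, 7) = 5
F (Mika): min(1, 8, 5, 6) = 1
B (Gita): max(5, 1) = 5
Root (Mika): min(7, 5) = 5

5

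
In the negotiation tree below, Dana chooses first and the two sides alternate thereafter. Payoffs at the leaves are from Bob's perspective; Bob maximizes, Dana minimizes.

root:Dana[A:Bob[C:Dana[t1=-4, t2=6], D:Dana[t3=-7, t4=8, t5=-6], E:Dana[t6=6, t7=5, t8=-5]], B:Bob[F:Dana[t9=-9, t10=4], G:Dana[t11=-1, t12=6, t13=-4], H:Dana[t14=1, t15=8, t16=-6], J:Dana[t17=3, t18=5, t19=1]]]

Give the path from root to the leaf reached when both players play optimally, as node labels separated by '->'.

C (Dana): min(-4, 6) = -4
D (Dana): min(-7, 8, -6) = -7
E (Dana): min(6, 5, -5) = -5
A (Bob): max(-4, -7, -5) = -4
F (Dana): min(-9, 4) = -9
G (Dana): min(-1, 6, -4) = -4
H (Dana): min(1, 8, -6) = -6
J (Dana): min(3, 5, 1) = 1
B (Bob): max(-9, -4, -6, 1) = 1
root (Dana): min(-4, 1) = -4
At root, Dana picks A (lowest: -4).
At A, Bob picks C (highest: -4).
At C, Dana picks t1 (lowest: -4).
Terminal value -4.

root -> A -> C -> t1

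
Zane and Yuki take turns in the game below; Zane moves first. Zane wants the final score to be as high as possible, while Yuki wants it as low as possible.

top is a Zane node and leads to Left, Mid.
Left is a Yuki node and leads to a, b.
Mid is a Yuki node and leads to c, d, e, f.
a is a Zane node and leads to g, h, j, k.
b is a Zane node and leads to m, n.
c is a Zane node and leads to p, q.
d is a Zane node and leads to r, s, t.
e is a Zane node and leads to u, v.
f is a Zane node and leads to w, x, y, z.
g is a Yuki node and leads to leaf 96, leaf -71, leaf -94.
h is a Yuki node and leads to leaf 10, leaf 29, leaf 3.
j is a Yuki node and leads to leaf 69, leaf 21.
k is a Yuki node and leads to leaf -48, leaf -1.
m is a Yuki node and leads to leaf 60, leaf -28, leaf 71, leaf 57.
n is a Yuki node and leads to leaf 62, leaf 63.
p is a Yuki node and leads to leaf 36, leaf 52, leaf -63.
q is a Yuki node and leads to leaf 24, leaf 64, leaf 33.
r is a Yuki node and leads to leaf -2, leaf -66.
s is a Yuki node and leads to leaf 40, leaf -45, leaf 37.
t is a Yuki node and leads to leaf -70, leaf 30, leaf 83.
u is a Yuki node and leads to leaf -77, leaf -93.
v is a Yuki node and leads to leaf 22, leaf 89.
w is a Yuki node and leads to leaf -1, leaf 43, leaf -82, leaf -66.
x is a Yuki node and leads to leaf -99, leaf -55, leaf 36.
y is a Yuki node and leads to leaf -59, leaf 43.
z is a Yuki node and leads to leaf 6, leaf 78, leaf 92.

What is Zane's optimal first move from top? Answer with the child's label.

Left

g (Yuki): min(96, -71, -94) = -94
h (Yuki): min(10, 29, 3) = 3
j (Yuki): min(69, 21) = 21
k (Yuki): min(-48, -1) = -48
a (Zane): max(-94, 3, 21, -48) = 21
m (Yuki): min(60, -28, 71, 57) = -28
n (Yuki): min(62, 63) = 62
b (Zane): max(-28, 62) = 62
Left (Yuki): min(21, 62) = 21
p (Yuki): min(36, 52, -63) = -63
q (Yuki): min(24, 64, 33) = 24
c (Zane): max(-63, 24) = 24
r (Yuki): min(-2, -66) = -66
s (Yuki): min(40, -45, 37) = -45
t (Yuki): min(-70, 30, 83) = -70
d (Zane): max(-66, -45, -70) = -45
u (Yuki): min(-77, -93) = -93
v (Yuki): min(22, 89) = 22
e (Zane): max(-93, 22) = 22
w (Yuki): min(-1, 43, -82, -66) = -82
x (Yuki): min(-99, -55, 36) = -99
y (Yuki): min(-59, 43) = -59
z (Yuki): min(6, 78, 92) = 6
f (Zane): max(-82, -99, -59, 6) = 6
Mid (Yuki): min(24, -45, 22, 6) = -45
top (Zane): max(21, -45) = 21
Zane at top wants the highest of {Left=21, Mid=-45}, so chooses Left.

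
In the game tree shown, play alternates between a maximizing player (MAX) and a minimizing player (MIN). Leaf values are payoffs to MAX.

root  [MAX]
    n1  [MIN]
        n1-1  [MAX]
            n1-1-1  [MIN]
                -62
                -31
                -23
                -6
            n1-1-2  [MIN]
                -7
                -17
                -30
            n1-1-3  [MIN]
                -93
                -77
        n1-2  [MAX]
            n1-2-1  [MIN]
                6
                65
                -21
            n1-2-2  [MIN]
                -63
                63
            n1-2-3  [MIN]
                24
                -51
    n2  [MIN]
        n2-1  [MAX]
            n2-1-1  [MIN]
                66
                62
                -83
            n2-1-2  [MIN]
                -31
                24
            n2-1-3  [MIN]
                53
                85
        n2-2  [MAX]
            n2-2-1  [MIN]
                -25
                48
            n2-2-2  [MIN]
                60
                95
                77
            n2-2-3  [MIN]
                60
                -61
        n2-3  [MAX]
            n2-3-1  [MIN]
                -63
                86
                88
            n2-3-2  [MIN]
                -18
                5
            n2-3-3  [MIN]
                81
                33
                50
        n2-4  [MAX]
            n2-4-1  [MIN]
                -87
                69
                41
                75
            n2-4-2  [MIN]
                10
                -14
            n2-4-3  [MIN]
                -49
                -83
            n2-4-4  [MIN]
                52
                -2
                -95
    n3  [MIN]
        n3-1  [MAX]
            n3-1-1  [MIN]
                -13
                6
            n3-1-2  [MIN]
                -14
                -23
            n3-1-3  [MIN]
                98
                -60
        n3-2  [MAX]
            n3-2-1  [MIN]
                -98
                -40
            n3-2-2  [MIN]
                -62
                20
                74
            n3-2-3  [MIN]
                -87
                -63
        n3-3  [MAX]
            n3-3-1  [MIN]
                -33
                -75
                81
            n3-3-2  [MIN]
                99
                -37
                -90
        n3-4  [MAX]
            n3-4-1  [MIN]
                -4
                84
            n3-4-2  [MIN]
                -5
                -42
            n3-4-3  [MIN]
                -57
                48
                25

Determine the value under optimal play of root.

-14

n1-1-1 (MIN): min(-62, -31, -23, -6) = -62
n1-1-2 (MIN): min(-7, -17, -30) = -30
n1-1-3 (MIN): min(-93, -77) = -93
n1-1 (MAX): max(-62, -30, -93) = -30
n1-2-1 (MIN): min(6, 65, -21) = -21
n1-2-2 (MIN): min(-63, 63) = -63
n1-2-3 (MIN): min(24, -51) = -51
n1-2 (MAX): max(-21, -63, -51) = -21
n1 (MIN): min(-30, -21) = -30
n2-1-1 (MIN): min(66, 62, -83) = -83
n2-1-2 (MIN): min(-31, 24) = -31
n2-1-3 (MIN): min(53, 85) = 53
n2-1 (MAX): max(-83, -31, 53) = 53
n2-2-1 (MIN): min(-25, 48) = -25
n2-2-2 (MIN): min(60, 95, 77) = 60
n2-2-3 (MIN): min(60, -61) = -61
n2-2 (MAX): max(-25, 60, -61) = 60
n2-3-1 (MIN): min(-63, 86, 88) = -63
n2-3-2 (MIN): min(-18, 5) = -18
n2-3-3 (MIN): min(81, 33, 50) = 33
n2-3 (MAX): max(-63, -18, 33) = 33
n2-4-1 (MIN): min(-87, 69, 41, 75) = -87
n2-4-2 (MIN): min(10, -14) = -14
n2-4-3 (MIN): min(-49, -83) = -83
n2-4-4 (MIN): min(52, -2, -95) = -95
n2-4 (MAX): max(-87, -14, -83, -95) = -14
n2 (MIN): min(53, 60, 33, -14) = -14
n3-1-1 (MIN): min(-13, 6) = -13
n3-1-2 (MIN): min(-14, -23) = -23
n3-1-3 (MIN): min(98, -60) = -60
n3-1 (MAX): max(-13, -23, -60) = -13
n3-2-1 (MIN): min(-98, -40) = -98
n3-2-2 (MIN): min(-62, 20, 74) = -62
n3-2-3 (MIN): min(-87, -63) = -87
n3-2 (MAX): max(-98, -62, -87) = -62
n3-3-1 (MIN): min(-33, -75, 81) = -75
n3-3-2 (MIN): min(99, -37, -90) = -90
n3-3 (MAX): max(-75, -90) = -75
n3-4-1 (MIN): min(-4, 84) = -4
n3-4-2 (MIN): min(-5, -42) = -42
n3-4-3 (MIN): min(-57, 48, 25) = -57
n3-4 (MAX): max(-4, -42, -57) = -4
n3 (MIN): min(-13, -62, -75, -4) = -75
root (MAX): max(-30, -14, -75) = -14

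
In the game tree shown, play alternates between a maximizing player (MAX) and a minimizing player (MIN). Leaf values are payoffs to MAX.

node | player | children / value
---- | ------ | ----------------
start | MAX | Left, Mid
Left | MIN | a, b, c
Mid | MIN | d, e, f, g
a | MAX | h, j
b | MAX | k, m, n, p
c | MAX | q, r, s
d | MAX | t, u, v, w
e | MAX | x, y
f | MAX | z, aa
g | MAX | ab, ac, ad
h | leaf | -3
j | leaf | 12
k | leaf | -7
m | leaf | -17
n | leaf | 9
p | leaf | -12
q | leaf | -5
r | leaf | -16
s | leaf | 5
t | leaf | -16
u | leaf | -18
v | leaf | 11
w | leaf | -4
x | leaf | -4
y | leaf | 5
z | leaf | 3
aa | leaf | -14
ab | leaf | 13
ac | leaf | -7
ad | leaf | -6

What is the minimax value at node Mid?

d (MAX): max(-16, -18, 11, -4) = 11
e (MAX): max(-4, 5) = 5
f (MAX): max(3, -14) = 3
g (MAX): max(13, -7, -6) = 13
Mid (MIN): min(11, 5, 3, 13) = 3

3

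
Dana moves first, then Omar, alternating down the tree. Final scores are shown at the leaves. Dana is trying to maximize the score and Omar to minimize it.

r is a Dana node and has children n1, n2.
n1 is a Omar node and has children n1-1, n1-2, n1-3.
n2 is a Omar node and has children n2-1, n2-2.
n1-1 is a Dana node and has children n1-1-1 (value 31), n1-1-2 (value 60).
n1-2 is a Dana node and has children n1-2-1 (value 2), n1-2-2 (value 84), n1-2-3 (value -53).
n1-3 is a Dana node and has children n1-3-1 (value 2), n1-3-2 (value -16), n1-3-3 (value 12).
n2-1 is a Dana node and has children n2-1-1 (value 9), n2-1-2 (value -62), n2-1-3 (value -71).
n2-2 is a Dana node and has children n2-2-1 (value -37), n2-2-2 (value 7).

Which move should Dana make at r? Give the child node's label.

n1-1 (Dana): max(31, 60) = 60
n1-2 (Dana): max(2, 84, -53) = 84
n1-3 (Dana): max(2, -16, 12) = 12
n1 (Omar): min(60, 84, 12) = 12
n2-1 (Dana): max(9, -62, -71) = 9
n2-2 (Dana): max(-37, 7) = 7
n2 (Omar): min(9, 7) = 7
r (Dana): max(12, 7) = 12
Dana at r wants the highest of {n1=12, n2=7}, so chooses n1.

n1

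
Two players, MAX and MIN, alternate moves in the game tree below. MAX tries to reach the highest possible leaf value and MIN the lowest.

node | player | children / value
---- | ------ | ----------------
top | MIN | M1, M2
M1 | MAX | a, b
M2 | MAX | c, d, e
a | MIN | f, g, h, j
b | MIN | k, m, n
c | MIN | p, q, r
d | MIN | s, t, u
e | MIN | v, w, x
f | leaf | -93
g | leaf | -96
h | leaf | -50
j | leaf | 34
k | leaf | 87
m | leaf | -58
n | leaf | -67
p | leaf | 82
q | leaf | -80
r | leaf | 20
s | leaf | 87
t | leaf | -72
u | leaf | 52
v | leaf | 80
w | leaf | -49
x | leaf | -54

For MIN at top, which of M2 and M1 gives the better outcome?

c (MIN): min(82, -80, 20) = -80
d (MIN): min(87, -72, 52) = -72
e (MIN): min(80, -49, -54) = -54
M2 (MAX): max(-80, -72, -54) = -54
a (MIN): min(-93, -96, -50, 34) = -96
b (MIN): min(87, -58, -67) = -67
M1 (MAX): max(-96, -67) = -67
MIN prefers the lower value; M2=-54, M1=-67. M1 is better since -67 < -54.

M1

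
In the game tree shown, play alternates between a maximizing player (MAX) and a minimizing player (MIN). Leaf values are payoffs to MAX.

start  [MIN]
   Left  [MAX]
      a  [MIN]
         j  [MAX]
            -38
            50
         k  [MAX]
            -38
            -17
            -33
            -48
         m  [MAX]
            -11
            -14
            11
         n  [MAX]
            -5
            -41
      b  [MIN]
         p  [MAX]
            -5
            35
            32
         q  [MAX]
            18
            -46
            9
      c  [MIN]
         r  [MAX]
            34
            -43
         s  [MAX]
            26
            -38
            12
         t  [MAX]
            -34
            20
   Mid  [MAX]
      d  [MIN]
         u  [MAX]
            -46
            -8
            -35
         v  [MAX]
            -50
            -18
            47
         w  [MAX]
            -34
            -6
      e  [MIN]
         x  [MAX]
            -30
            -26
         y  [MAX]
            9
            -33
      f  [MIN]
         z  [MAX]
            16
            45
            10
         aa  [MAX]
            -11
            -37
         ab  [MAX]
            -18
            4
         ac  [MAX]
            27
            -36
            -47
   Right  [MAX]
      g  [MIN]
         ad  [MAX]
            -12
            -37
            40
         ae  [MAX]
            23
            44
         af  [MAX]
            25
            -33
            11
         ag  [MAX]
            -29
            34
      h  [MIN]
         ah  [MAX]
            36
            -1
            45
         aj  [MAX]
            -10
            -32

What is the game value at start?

-8

j (MAX): max(-38, 50) = 50
k (MAX): max(-38, -17, -33, -48) = -17
m (MAX): max(-11, -14, 11) = 11
n (MAX): max(-5, -41) = -5
a (MIN): min(50, -17, 11, -5) = -17
p (MAX): max(-5, 35, 32) = 35
q (MAX): max(18, -46, 9) = 18
b (MIN): min(35, 18) = 18
r (MAX): max(34, -43) = 34
s (MAX): max(26, -38, 12) = 26
t (MAX): max(-34, 20) = 20
c (MIN): min(34, 26, 20) = 20
Left (MAX): max(-17, 18, 20) = 20
u (MAX): max(-46, -8, -35) = -8
v (MAX): max(-50, -18, 47) = 47
w (MAX): max(-34, -6) = -6
d (MIN): min(-8, 47, -6) = -8
x (MAX): max(-30, -26) = -26
y (MAX): max(9, -33) = 9
e (MIN): min(-26, 9) = -26
z (MAX): max(16, 45, 10) = 45
aa (MAX): max(-11, -37) = -11
ab (MAX): max(-18, 4) = 4
ac (MAX): max(27, -36, -47) = 27
f (MIN): min(45, -11, 4, 27) = -11
Mid (MAX): max(-8, -26, -11) = -8
ad (MAX): max(-12, -37, 40) = 40
ae (MAX): max(23, 44) = 44
af (MAX): max(25, -33, 11) = 25
ag (MAX): max(-29, 34) = 34
g (MIN): min(40, 44, 25, 34) = 25
ah (MAX): max(36, -1, 45) = 45
aj (MAX): max(-10, -32) = -10
h (MIN): min(45, -10) = -10
Right (MAX): max(25, -10) = 25
start (MIN): min(20, -8, 25) = -8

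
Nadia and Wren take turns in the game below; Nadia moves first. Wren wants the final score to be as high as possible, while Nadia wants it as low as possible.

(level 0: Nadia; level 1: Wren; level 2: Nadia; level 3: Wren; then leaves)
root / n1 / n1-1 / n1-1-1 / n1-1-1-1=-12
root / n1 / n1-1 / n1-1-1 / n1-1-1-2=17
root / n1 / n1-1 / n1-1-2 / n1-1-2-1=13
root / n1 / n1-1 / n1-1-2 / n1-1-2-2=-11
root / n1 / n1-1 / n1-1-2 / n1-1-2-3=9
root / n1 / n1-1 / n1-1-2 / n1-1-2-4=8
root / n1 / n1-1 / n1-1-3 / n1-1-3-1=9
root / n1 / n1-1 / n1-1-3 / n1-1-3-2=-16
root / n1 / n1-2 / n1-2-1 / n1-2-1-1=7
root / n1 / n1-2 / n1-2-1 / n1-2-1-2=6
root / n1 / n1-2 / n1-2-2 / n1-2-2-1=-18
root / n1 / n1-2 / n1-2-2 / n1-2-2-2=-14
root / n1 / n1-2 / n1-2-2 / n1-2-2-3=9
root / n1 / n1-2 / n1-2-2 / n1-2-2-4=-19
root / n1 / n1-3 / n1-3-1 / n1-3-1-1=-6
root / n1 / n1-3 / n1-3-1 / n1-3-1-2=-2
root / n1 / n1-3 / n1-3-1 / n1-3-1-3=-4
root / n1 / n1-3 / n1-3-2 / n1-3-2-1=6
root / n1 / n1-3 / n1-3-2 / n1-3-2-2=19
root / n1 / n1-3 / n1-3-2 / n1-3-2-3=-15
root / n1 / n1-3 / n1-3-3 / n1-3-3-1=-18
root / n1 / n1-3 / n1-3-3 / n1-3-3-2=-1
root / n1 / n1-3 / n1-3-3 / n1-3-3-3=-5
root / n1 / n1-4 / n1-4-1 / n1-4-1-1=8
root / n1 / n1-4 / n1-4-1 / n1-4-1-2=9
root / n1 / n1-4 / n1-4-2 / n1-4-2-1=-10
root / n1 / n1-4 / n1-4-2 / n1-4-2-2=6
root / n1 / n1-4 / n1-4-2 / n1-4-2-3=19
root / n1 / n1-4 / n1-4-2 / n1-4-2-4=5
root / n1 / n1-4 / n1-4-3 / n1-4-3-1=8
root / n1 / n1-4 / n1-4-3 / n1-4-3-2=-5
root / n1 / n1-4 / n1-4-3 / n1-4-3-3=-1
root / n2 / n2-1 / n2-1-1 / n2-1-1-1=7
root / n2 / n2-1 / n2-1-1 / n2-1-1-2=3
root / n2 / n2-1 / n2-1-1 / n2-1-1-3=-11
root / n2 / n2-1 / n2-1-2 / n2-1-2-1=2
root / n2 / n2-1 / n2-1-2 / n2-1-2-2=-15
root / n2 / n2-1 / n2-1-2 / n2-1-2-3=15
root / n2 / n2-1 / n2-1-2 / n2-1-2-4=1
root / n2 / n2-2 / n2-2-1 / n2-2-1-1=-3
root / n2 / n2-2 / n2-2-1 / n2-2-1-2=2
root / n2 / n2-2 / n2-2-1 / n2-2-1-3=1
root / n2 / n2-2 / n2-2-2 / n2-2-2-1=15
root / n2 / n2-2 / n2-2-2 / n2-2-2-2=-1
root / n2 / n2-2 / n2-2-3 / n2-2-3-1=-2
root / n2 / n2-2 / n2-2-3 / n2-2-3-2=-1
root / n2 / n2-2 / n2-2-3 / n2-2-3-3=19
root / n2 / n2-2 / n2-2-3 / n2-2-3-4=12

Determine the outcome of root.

7

n1-1-1 (Wren): max(-12, 17) = 17
n1-1-2 (Wren): max(13, -11, 9, 8) = 13
n1-1-3 (Wren): max(9, -16) = 9
n1-1 (Nadia): min(17, 13, 9) = 9
n1-2-1 (Wren): max(7, 6) = 7
n1-2-2 (Wren): max(-18, -14, 9, -19) = 9
n1-2 (Nadia): min(7, 9) = 7
n1-3-1 (Wren): max(-6, -2, -4) = -2
n1-3-2 (Wren): max(6, 19, -15) = 19
n1-3-3 (Wren): max(-18, -1, -5) = -1
n1-3 (Nadia): min(-2, 19, -1) = -2
n1-4-1 (Wren): max(8, 9) = 9
n1-4-2 (Wren): max(-10, 6, 19, 5) = 19
n1-4-3 (Wren): max(8, -5, -1) = 8
n1-4 (Nadia): min(9, 19, 8) = 8
n1 (Wren): max(9, 7, -2, 8) = 9
n2-1-1 (Wren): max(7, 3, -11) = 7
n2-1-2 (Wren): max(2, -15, 15, 1) = 15
n2-1 (Nadia): min(7, 15) = 7
n2-2-1 (Wren): max(-3, 2, 1) = 2
n2-2-2 (Wren): max(15, -1) = 15
n2-2-3 (Wren): max(-2, -1, 19, 12) = 19
n2-2 (Nadia): min(2, 15, 19) = 2
n2 (Wren): max(7, 2) = 7
root (Nadia): min(9, 7) = 7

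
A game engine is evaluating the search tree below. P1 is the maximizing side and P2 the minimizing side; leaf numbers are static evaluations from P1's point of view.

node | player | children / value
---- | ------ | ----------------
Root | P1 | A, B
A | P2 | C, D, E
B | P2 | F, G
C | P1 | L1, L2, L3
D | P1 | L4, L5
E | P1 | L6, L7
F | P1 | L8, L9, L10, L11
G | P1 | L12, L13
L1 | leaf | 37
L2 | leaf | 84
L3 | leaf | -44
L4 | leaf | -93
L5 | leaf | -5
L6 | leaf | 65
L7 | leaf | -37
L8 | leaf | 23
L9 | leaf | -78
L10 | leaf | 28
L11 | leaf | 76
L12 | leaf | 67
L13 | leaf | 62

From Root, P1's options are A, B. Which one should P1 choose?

B

C (P1): max(37, 84, -44) = 84
D (P1): max(-93, -5) = -5
E (P1): max(65, -37) = 65
A (P2): min(84, -5, 65) = -5
F (P1): max(23, -78, 28, 76) = 76
G (P1): max(67, 62) = 67
B (P2): min(76, 67) = 67
Root (P1): max(-5, 67) = 67
P1 at Root wants the highest of {A=-5, B=67}, so chooses B.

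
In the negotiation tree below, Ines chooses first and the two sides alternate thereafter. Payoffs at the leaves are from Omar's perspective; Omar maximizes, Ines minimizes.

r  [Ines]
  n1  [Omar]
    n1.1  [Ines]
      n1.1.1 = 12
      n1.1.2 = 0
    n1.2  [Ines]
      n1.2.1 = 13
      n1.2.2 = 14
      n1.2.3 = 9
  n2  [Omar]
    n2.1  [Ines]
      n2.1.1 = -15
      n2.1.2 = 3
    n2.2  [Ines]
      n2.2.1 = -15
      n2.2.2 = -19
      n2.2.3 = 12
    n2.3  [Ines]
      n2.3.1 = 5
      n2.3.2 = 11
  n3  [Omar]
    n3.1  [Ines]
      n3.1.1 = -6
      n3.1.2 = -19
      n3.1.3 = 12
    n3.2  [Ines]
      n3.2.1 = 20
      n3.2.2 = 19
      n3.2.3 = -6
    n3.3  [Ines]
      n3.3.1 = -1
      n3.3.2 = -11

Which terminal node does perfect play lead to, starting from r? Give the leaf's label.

n1.1 (Ines): min(12, 0) = 0
n1.2 (Ines): min(13, 14, 9) = 9
n1 (Omar): max(0, 9) = 9
n2.1 (Ines): min(-15, 3) = -15
n2.2 (Ines): min(-15, -19, 12) = -19
n2.3 (Ines): min(5, 11) = 5
n2 (Omar): max(-15, -19, 5) = 5
n3.1 (Ines): min(-6, -19, 12) = -19
n3.2 (Ines): min(20, 19, -6) = -6
n3.3 (Ines): min(-1, -11) = -11
n3 (Omar): max(-19, -6, -11) = -6
r (Ines): min(9, 5, -6) = -6
At r, Ines picks n3 (lowest: -6).
At n3, Omar picks n3.2 (highest: -6).
At n3.2, Ines picks n3.2.3 (lowest: -6).
Terminal value -6.

n3.2.3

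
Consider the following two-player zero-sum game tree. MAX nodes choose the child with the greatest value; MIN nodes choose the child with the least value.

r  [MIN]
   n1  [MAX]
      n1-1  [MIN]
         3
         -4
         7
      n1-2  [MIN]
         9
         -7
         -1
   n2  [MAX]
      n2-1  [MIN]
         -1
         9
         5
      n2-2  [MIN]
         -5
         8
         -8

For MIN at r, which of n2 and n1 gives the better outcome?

n2-1 (MIN): min(-1, 9, 5) = -1
n2-2 (MIN): min(-5, 8, -8) = -8
n2 (MAX): max(-1, -8) = -1
n1-1 (MIN): min(3, -4, 7) = -4
n1-2 (MIN): min(9, -7, -1) = -7
n1 (MAX): max(-4, -7) = -4
MIN prefers the lower value; n2=-1, n1=-4. n1 is better since -4 < -1.

n1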